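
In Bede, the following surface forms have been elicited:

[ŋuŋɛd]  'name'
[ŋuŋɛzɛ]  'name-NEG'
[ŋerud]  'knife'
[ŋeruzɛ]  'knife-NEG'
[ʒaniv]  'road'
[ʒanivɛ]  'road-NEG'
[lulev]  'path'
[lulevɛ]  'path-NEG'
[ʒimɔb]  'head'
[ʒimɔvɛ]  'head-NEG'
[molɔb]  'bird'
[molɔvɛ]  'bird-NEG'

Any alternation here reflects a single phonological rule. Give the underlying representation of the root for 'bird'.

'bird' shows [b] ~ [v] at the end of the stem ([molɔb] vs [molɔvɛ]).
Compare 'road', with invariant [v] in [ʒaniv] and [ʒanivɛ]: an analysis with underlying /v/ and a rule producing [b] in isolation would wrongly predict alternation here too.
The underlying segment must be /b/; voiced stops become fricatives between vowels, yielding [v] there.
So 'bird' = /molɔb/.

/molɔb/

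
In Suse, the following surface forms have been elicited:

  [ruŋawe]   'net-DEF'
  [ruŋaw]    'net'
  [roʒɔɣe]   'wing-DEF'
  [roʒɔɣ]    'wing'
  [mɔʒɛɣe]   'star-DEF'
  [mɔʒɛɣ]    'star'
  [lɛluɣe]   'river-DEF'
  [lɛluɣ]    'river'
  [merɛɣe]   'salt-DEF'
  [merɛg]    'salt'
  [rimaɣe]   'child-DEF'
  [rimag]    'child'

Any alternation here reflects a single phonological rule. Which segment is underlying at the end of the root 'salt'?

/g/

The stem for 'salt' ends in [ɣ] in [merɛɣe] but [g] in [merɛg].
Compare 'star', with invariant [ɣ] in [mɔʒɛɣe] and [mɔʒɛɣ]: an analysis with underlying /ɣ/ and a rule producing [g] in isolation would wrongly predict alternation here too.
Therefore /g/ is basic and [ɣ] is derived by intervocalic spirantization (voiced stops become fricatives between vowels).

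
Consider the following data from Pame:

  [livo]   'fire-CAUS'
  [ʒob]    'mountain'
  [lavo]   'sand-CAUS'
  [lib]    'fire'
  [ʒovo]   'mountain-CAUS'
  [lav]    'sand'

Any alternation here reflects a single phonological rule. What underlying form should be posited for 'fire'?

/lib/

The stem for 'fire' ends in [v] in [livo] but [b] in [lib].
Compare 'sand', with invariant [v] in [lavo] and [lav]: an analysis with underlying /v/ and a rule producing [b] in isolation would wrongly predict alternation here too.
The alternation reflects intervocalic spirantization: voiced stops become fricatives between vowels. /b/ is underlying.
So 'fire' = /lib/.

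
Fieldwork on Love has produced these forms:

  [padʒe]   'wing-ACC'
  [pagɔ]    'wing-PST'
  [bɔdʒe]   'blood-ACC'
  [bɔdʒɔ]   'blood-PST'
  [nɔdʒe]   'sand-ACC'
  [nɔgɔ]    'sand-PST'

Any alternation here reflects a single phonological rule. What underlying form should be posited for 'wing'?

In [padʒe] and [pagɔ] the final segment of 'wing' alternates: [dʒ] ~ [g].
Compare 'blood', with invariant [dʒ] in [bɔdʒe] and [bɔdʒɔ]: an analysis with underlying /dʒ/ and a rule producing [g] before the PST suffix would wrongly predict alternation here too.
The underlying segment must be /g/; /g/ becomes palato-alveolar [dʒ] before a front vowel, yielding [dʒ] there.
So 'wing' = /pag/.

/pag/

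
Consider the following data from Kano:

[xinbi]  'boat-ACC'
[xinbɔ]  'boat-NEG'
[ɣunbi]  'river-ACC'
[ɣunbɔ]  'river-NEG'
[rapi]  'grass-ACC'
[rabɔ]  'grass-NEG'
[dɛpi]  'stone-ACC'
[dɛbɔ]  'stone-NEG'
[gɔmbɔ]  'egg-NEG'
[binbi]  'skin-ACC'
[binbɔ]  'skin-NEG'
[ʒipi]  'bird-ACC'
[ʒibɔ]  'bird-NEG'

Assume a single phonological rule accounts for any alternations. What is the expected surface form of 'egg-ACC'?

[gɔmbi]

The ACC suffix surfaces as [-bi] and [-pi], depending on the final segment of the stem.
The NEG suffix, which begins with [b], is invariant after every stem; so [b] is not altered by any rule here.
The ACC suffix is therefore /-pi/ underlyingly, with post-nasal voicing: voiceless stops become voiced after a nasal.
After 'egg', which ends in a nasal, the suffix surfaces as [-bi], giving [gɔmbi].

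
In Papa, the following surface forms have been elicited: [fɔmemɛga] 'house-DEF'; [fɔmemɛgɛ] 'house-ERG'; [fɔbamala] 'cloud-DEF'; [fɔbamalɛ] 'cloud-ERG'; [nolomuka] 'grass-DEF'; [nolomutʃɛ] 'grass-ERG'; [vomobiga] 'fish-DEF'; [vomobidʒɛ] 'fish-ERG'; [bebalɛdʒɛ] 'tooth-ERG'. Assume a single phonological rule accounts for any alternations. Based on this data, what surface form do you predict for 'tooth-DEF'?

The root 'fish' surfaces as [vomobiga] and [vomobidʒɛ], with a stem-final [g] ~ [dʒ] alternation.
Compare 'house', with invariant [g] in [fɔmemɛga] and [fɔmemɛgɛ]: an analysis with underlying /g/ and a rule producing [dʒ] before the ERG suffix would wrongly predict alternation here too.
The underlying segment must be /dʒ/; palato-alveolar /tʃ/ and /dʒ/ become [k] and [g] when no front vowel follows, yielding [g] there.
The one attested form of 'tooth', [bebalɛdʒɛ], shows underlying /bebalɛdʒ/. Applying the same rule when no front vowel follows gives [bebalɛga].

[bebalɛga]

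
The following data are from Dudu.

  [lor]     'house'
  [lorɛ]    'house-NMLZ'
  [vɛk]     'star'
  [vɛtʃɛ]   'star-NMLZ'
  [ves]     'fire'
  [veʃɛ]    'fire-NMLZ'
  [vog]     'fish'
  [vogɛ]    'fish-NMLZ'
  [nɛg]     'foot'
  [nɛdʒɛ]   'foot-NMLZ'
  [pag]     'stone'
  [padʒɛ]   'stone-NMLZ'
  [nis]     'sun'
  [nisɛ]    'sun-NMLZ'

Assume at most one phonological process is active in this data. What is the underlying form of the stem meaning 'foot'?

/nɛdʒ/

In [nɛg] and [nɛdʒɛ] the final segment of 'foot' alternates: [g] ~ [dʒ].
The stem 'fish' ([vog], [vogɛ]) shows [g] unchanged in both environments, so [g] cannot be basic with [dʒ] derived before the NMLZ suffix.
Therefore /dʒ/ is basic and [g] is derived by depalatalization (palato-alveolar /tʃ/, /dʒ/ and /ʃ/ become [k], [g] and [s] when no front vowel follows).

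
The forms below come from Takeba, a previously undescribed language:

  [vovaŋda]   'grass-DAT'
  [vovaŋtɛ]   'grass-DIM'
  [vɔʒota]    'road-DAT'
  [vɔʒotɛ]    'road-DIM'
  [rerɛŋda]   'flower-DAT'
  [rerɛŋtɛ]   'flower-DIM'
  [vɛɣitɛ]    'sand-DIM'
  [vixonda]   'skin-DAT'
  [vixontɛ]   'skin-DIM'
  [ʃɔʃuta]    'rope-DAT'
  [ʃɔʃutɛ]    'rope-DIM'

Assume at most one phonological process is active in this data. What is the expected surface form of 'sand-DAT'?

[vɛɣita]

The DAT suffix surfaces as [-da] and [-ta], depending on the final segment of the stem.
By contrast the DIM suffix keeps its initial [t] throughout — that segment must be underlying.
So the underlying form is /-da/, and voiced stops become voiceless after a vowel.
After 'sand', which ends in a vowel, the suffix surfaces as [-ta], giving [vɛɣita].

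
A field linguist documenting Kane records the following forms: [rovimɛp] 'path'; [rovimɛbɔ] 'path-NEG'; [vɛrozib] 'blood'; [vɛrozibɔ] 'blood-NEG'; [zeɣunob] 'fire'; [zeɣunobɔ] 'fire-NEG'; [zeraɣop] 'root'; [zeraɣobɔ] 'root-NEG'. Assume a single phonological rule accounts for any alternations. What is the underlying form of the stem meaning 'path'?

In [rovimɛp] and [rovimɛbɔ] the final segment of 'path' alternates: [p] ~ [b].
But 'fire' keeps [b] in both environments ([zeɣunob], [zeɣunobɔ]), so there is no rule changing /b/ to [p] in isolation.
So /p/ is underlying, and a rule of intervocalic voicing — voiceless stops become voiced between vowels — gives [b].
So 'path' = /rovimɛp/.

/rovimɛp/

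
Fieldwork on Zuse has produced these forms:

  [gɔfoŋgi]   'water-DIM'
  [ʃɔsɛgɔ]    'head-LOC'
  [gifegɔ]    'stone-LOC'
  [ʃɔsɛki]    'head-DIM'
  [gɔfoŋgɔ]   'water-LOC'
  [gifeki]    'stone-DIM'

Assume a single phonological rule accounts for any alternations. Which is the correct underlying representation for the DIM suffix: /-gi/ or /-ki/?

/-ki/

The DIM suffix surfaces as [-gi] and [-ki], depending on the final segment of the stem.
The LOC suffix, which begins with [g], is invariant after every stem; so [g] is not altered by any rule here.
So the underlying form is /-ki/, and voiceless stops become voiced after a nasal.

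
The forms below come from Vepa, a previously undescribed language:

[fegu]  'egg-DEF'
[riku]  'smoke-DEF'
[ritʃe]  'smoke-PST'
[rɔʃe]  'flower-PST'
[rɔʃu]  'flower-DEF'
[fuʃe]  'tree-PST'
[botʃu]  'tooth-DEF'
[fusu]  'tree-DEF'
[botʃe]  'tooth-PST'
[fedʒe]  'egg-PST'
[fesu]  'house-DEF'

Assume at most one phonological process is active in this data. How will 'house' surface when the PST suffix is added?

[feʃe]

In [fusu] and [fuʃe] the final segment of 'tree' alternates: [s] ~ [ʃ].
Compare 'flower', with invariant [ʃ] in [rɔʃu] and [rɔʃe]: an analysis with underlying /ʃ/ and a rule producing [s] before the DEF suffix would wrongly predict alternation here too.
The alternation reflects palatalization before a front vowel: /k/, /g/ and /s/ become palato-alveolar [tʃ], [dʒ] and [ʃ] before a front vowel. /s/ is underlying.
From [fesu] the stem 'house' is /fes/; before a front vowel this yields [feʃe].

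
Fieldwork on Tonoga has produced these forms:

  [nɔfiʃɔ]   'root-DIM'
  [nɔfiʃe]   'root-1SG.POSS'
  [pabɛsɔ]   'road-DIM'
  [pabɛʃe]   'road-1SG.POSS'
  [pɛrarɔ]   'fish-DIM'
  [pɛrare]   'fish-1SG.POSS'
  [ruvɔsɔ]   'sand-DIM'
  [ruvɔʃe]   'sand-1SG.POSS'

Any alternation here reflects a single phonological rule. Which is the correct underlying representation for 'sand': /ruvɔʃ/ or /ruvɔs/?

'sand' shows [s] ~ [ʃ] at the end of the stem ([ruvɔsɔ] vs [ruvɔʃe]).
Compare 'root', with invariant [ʃ] in [nɔfiʃɔ] and [nɔfiʃe]: an analysis with underlying /ʃ/ and a rule producing [s] before the DIM suffix would wrongly predict alternation here too.
The alternation reflects palatalization before a front vowel: /s/ becomes palato-alveolar [ʃ] before a front vowel. /s/ is underlying.

/ruvɔs/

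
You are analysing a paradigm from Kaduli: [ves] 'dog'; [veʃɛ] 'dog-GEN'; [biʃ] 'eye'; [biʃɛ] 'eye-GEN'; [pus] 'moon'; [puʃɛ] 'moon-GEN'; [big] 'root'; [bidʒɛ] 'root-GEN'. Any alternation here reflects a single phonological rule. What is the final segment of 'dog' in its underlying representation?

/s/

The root 'dog' surfaces as [ves] and [veʃɛ], with a stem-final [s] ~ [ʃ] alternation.
Compare 'eye', with invariant [ʃ] in [biʃ] and [biʃɛ]: an analysis with underlying /ʃ/ and a rule producing [s] in isolation would wrongly predict alternation here too.
The underlying segment must be /s/; /g/ and /s/ become palato-alveolar [dʒ] and [ʃ] before a front vowel, yielding [ʃ] there.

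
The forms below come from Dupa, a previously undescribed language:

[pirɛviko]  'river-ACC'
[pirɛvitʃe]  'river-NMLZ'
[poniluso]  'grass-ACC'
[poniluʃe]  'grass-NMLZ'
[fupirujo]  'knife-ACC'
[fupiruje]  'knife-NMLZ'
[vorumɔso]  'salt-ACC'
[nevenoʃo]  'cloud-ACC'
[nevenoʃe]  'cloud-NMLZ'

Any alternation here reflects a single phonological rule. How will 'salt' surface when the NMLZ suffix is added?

[vorumɔʃe]

The stem for 'grass' ends in [s] in [poniluso] but [ʃ] in [poniluʃe].
If /ʃ/ were underlying and a rule turned it into [s] before the ACC suffix, 'cloud' would also alternate; but it has [ʃ] in both [nevenoʃo] and [nevenoʃe].
The alternation reflects palatalization before a front vowel: /k/ and /s/ become palato-alveolar [tʃ] and [ʃ] before a front vowel. /s/ is underlying.
The one attested form of 'salt', [vorumɔso], shows underlying /vorumɔs/. Applying the same rule before a front vowel gives [vorumɔʃe].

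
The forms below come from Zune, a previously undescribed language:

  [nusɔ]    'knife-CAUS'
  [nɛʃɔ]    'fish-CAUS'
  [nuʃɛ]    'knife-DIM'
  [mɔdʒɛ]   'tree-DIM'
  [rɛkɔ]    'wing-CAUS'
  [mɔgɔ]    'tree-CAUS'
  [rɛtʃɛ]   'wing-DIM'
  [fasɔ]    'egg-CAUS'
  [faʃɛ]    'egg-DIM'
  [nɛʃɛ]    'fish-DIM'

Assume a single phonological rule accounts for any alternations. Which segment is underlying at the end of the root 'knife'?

/s/

'knife' shows [s] ~ [ʃ] at the end of the stem ([nusɔ] vs [nuʃɛ]).
But 'fish' keeps [ʃ] in both environments ([nɛʃɔ], [nɛʃɛ]), so there is no rule changing /ʃ/ to [s] before the CAUS suffix.
The alternation reflects palatalization before a front vowel: /k/, /g/ and /s/ become palato-alveolar [tʃ], [dʒ] and [ʃ] before a front vowel. /s/ is underlying.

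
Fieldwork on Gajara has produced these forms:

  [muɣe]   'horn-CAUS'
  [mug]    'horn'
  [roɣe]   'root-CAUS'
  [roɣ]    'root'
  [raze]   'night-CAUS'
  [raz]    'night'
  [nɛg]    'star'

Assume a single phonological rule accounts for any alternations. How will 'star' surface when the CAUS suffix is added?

In [muɣe] and [mug] the final segment of 'horn' alternates: [ɣ] ~ [g].
But 'root' keeps [ɣ] in both environments ([roɣe], [roɣ]), so there is no rule changing /ɣ/ to [g] in isolation.
So /g/ is underlying, and a rule of intervocalic spirantization — voiced stops become fricatives between vowels — gives [ɣ].
From [nɛg] the stem 'star' is /nɛg/; between vowels this yields [nɛɣe].

[nɛɣe]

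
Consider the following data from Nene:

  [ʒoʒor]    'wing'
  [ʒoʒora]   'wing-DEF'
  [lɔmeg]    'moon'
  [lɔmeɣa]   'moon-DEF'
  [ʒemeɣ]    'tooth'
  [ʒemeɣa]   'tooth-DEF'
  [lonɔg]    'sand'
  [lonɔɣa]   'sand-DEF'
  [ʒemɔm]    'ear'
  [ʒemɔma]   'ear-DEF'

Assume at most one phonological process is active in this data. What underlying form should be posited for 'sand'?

The stem for 'sand' ends in [g] in [lonɔg] but [ɣ] in [lonɔɣa].
But 'tooth' keeps [ɣ] in both environments ([ʒemeɣ], [ʒemeɣa]), so there is no rule changing /ɣ/ to [g] in isolation.
The alternation reflects intervocalic spirantization: voiced stops become fricatives between vowels. /g/ is underlying.
So 'sand' = /lonɔg/.

/lonɔg/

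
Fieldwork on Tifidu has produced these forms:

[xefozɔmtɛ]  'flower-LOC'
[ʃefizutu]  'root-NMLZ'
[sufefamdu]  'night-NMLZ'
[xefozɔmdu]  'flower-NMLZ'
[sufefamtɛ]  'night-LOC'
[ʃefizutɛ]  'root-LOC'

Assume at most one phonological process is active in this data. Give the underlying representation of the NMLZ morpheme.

/-du/

The NMLZ suffix surfaces as [-du] and [-tu], depending on the final segment of the stem.
The LOC suffix, which begins with [t], is invariant after every stem; so [t] is not altered by any rule here.
The NMLZ suffix is therefore /-du/ underlyingly, with post-vocalic devoicing: voiced stops become voiceless after a vowel.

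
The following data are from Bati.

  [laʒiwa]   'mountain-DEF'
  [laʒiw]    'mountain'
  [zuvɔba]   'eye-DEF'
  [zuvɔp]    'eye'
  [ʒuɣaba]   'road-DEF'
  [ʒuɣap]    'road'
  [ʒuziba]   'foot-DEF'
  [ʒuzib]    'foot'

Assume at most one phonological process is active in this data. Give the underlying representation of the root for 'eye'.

'eye' shows [b] ~ [p] at the end of the stem ([zuvɔba] vs [zuvɔp]).
Compare 'foot', with invariant [b] in [ʒuziba] and [ʒuzib]: an analysis with underlying /b/ and a rule producing [p] in isolation would wrongly predict alternation here too.
So /p/ is underlying, and a rule of intervocalic voicing — voiceless stops become voiced between vowels — gives [b].
The underlying form of 'eye' is therefore /zuvɔp/.

/zuvɔp/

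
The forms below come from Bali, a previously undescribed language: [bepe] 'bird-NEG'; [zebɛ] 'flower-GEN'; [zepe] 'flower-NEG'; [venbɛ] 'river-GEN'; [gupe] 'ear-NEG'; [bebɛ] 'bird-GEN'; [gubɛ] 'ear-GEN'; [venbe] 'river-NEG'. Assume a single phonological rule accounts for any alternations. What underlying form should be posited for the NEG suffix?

/-pe/

The NEG morpheme has two allomorphs, [-be] and [-pe].
The GEN suffix, which begins with [b], is invariant after every stem; so [b] is not altered by any rule here.
So the underlying form is /-pe/, and voiceless stops become voiced after a nasal.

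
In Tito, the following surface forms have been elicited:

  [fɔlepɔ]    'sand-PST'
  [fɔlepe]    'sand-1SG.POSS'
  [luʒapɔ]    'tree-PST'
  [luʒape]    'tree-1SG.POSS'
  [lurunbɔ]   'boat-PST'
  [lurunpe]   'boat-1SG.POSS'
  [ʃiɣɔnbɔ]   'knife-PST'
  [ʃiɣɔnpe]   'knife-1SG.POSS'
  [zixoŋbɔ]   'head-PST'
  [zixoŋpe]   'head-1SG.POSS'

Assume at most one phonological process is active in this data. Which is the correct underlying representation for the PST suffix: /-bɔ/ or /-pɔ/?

The PST morpheme has two allomorphs, [-bɔ] and [-pɔ].
The 1SG.POSS suffix, which begins with [p], is invariant after every stem; so [p] is not altered by any rule here.
So the underlying form is /-bɔ/, and voiced stops become voiceless after a vowel.

/-bɔ/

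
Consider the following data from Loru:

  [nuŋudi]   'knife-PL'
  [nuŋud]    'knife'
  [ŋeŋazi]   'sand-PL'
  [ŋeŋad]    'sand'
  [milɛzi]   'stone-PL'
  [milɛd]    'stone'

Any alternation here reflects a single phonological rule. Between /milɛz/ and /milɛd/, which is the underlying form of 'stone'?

The root 'stone' surfaces as [milɛzi] and [milɛd], with a stem-final [z] ~ [d] alternation.
Compare 'knife', with invariant [d] in [nuŋudi] and [nuŋud]: an analysis with underlying /d/ and a rule producing [z] before the PL suffix would wrongly predict alternation here too.
The underlying segment must be /z/; voiced fricatives become stops word-finally, yielding [d] there.

/milɛz/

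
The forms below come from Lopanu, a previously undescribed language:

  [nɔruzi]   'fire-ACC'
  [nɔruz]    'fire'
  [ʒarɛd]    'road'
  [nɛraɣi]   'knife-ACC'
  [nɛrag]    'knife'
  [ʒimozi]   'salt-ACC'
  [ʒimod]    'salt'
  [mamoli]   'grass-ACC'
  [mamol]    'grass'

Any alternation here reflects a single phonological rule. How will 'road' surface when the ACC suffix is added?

The root 'salt' surfaces as [ʒimozi] and [ʒimod], with a stem-final [z] ~ [d] alternation.
But 'fire' keeps [z] in both environments ([nɔruzi], [nɔruz]), so there is no rule changing /z/ to [d] in isolation.
The alternation reflects intervocalic spirantization: voiced stops become fricatives between vowels. /d/ is underlying.
The one attested form of 'road', [ʒarɛd], shows underlying /ʒarɛd/. Applying the same rule between vowels gives [ʒarɛzi].

[ʒarɛzi]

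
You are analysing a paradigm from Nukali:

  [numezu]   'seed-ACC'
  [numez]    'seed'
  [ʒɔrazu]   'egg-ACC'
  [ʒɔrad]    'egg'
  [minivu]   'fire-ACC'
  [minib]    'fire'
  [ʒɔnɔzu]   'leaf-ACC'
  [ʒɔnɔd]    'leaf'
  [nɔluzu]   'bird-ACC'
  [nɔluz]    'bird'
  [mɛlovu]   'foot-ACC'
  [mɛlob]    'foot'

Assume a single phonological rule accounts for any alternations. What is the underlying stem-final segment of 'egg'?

The stem for 'egg' ends in [z] in [ʒɔrazu] but [d] in [ʒɔrad].
Compare 'bird', with invariant [z] in [nɔluzu] and [nɔluz]: an analysis with underlying /z/ and a rule producing [d] in isolation would wrongly predict alternation here too.
The underlying segment must be /d/; voiced stops become fricatives between vowels, yielding [z] there.

/d/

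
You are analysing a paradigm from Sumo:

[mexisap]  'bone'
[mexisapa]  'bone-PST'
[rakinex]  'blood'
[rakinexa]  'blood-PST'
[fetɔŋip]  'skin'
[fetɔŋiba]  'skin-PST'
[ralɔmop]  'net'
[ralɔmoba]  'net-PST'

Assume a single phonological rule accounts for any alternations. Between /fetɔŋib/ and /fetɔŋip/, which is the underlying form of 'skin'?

The root 'skin' surfaces as [fetɔŋip] and [fetɔŋiba], with a stem-final [p] ~ [b] alternation.
Compare 'bone', with invariant [p] in [mexisap] and [mexisapa]: an analysis with underlying /p/ and a rule producing [b] before the PST suffix would wrongly predict alternation here too.
Therefore /b/ is basic and [p] is derived by word-final obstruent devoicing (voiced obstruents become voiceless word-finally).

/fetɔŋib/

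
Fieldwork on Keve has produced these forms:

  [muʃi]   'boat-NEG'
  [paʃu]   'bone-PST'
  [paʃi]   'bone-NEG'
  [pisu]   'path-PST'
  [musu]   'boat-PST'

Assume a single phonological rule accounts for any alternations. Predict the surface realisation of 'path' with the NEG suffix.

[piʃi]

The root 'boat' surfaces as [muʃi] and [musu], with a stem-final [ʃ] ~ [s] alternation.
But 'bone' keeps [ʃ] in both environments ([paʃi], [paʃu]), so there is no rule changing /ʃ/ to [s] before the PST suffix.
The alternation reflects palatalization before a front vowel: /s/ becomes palato-alveolar [ʃ] before a front vowel. /s/ is underlying.
The one attested form of 'path', [pisu], shows underlying /pis/. Applying the same rule before a front vowel gives [piʃi].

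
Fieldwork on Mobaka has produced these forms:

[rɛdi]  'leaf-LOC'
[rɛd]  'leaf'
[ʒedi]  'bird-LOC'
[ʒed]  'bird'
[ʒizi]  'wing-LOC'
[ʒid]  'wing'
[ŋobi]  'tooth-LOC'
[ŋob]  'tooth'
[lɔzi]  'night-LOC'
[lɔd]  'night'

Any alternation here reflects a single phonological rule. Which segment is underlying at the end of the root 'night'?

/z/

The stem for 'night' ends in [z] in [lɔzi] but [d] in [lɔd].
Compare 'bird', with invariant [d] in [ʒedi] and [ʒed]: an analysis with underlying /d/ and a rule producing [z] before the LOC suffix would wrongly predict alternation here too.
The alternation reflects word-final hardening: voiced fricatives become stops word-finally. /z/ is underlying.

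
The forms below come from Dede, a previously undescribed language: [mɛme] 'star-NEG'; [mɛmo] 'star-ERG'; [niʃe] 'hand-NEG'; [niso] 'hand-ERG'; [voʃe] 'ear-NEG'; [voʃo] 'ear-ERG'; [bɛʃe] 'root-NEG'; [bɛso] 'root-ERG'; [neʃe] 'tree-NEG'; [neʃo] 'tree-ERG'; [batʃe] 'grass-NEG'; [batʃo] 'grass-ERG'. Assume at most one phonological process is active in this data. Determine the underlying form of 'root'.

/bɛs/

The root 'root' surfaces as [bɛʃe] and [bɛso], with a stem-final [ʃ] ~ [s] alternation.
If /ʃ/ were underlying and a rule turned it into [s] before the ERG suffix, 'ear' would also alternate; but it has [ʃ] in both [voʃe] and [voʃo].
So /s/ is underlying, and a rule of palatalization before a front vowel — /s/ becomes palato-alveolar [ʃ] before a front vowel — gives [ʃ].
The underlying form of 'root' is therefore /bɛs/.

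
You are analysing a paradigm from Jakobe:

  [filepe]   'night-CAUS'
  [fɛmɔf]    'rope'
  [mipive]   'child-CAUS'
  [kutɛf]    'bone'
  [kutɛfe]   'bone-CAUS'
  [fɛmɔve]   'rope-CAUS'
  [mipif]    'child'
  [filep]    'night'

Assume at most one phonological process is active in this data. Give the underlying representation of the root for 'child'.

/mipiv/

'child' shows [v] ~ [f] at the end of the stem ([mipive] vs [mipif]).
But 'bone' keeps [f] in both environments ([kutɛfe], [kutɛf]), so there is no rule changing /f/ to [v] before the CAUS suffix.
So /v/ is underlying, and a rule of word-final obstruent devoicing — voiced obstruents become voiceless word-finally — gives [f].
Hence 'child' is /mipiv/ underlyingly.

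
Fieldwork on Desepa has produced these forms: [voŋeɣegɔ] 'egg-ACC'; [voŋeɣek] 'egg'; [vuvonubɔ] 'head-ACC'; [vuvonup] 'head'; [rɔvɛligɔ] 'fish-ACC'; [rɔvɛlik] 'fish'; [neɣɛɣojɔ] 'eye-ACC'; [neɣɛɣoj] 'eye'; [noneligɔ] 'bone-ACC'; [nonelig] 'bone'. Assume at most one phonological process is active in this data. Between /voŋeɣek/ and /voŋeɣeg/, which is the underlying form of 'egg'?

The stem for 'egg' ends in [g] in [voŋeɣegɔ] but [k] in [voŋeɣek].
But 'bone' keeps [g] in both environments ([noneligɔ], [nonelig]), so there is no rule changing /g/ to [k] in isolation.
The alternation reflects intervocalic voicing: voiceless stops become voiced between vowels. /k/ is underlying.

/voŋeɣek/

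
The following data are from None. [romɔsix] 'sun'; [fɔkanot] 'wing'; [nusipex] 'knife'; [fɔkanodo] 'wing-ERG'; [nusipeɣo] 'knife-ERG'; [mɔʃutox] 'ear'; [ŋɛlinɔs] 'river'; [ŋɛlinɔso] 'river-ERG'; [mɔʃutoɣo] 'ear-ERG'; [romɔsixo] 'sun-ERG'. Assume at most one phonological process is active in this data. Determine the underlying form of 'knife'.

/nusipeɣ/

The stem for 'knife' ends in [x] in [nusipex] but [ɣ] in [nusipeɣo].
Compare 'sun', with invariant [x] in [romɔsix] and [romɔsixo]: an analysis with underlying /x/ and a rule producing [ɣ] before the ERG suffix would wrongly predict alternation here too.
So /ɣ/ is underlying, and a rule of word-final obstruent devoicing — voiced obstruents become voiceless word-finally — gives [x].
Hence 'knife' is /nusipeɣ/ underlyingly.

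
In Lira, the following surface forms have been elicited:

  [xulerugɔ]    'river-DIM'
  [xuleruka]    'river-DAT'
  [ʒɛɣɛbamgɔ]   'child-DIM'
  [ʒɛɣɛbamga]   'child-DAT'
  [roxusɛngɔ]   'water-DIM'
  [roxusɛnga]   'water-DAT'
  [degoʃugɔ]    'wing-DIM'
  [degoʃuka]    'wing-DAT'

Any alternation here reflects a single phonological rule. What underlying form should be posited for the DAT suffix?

/-ka/

The DAT morpheme has two allomorphs, [-ga] and [-ka].
By contrast the DIM suffix keeps its initial [g] throughout — that segment must be underlying.
So the underlying form is /-ka/, and voiceless stops become voiced after a nasal.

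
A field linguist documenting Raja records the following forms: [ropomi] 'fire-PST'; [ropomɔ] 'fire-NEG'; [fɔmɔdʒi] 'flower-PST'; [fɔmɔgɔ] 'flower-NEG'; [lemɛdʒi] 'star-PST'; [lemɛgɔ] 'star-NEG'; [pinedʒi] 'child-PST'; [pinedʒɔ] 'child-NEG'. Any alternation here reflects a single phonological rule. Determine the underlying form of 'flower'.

The root 'flower' surfaces as [fɔmɔdʒi] and [fɔmɔgɔ], with a stem-final [dʒ] ~ [g] alternation.
But 'child' keeps [dʒ] in both environments ([pinedʒi], [pinedʒɔ]), so there is no rule changing /dʒ/ to [g] before the NEG suffix.
Therefore /g/ is basic and [dʒ] is derived by palatalization before a front vowel (/g/ becomes palato-alveolar [dʒ] before a front vowel).
Hence 'flower' is /fɔmɔg/ underlyingly.

/fɔmɔg/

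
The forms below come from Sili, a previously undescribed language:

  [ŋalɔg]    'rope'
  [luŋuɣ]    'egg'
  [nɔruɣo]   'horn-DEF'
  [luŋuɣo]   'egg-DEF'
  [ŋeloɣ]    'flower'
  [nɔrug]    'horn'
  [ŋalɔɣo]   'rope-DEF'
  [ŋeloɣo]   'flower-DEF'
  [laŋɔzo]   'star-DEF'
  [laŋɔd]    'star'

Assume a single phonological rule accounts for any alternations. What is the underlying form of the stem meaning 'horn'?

/nɔrug/

The stem for 'horn' ends in [g] in [nɔrug] but [ɣ] in [nɔruɣo].
If /ɣ/ were underlying and a rule turned it into [g] in isolation, 'egg' would also alternate; but it has [ɣ] in both [luŋuɣ] and [luŋuɣo].
The underlying segment must be /g/; voiced stops become fricatives between vowels, yielding [ɣ] there.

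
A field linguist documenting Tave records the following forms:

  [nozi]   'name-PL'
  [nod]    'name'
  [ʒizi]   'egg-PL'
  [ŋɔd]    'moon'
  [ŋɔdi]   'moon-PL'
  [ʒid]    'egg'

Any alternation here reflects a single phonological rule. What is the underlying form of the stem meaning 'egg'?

The stem for 'egg' ends in [d] in [ʒid] but [z] in [ʒizi].
But 'moon' keeps [d] in both environments ([ŋɔd], [ŋɔdi]), so there is no rule changing /d/ to [z] before the PL suffix.
So /z/ is underlying, and a rule of word-final hardening — voiced fricatives become stops word-finally — gives [d].

/ʒiz/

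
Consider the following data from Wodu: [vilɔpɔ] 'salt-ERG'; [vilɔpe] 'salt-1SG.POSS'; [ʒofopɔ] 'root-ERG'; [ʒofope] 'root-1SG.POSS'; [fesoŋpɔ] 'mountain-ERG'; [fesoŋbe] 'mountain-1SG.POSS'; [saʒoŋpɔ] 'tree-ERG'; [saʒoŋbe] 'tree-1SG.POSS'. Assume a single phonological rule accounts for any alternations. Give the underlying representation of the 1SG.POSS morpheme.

/-be/

The 1SG.POSS suffix surfaces as [-be] and [-pe], depending on the final segment of the stem.
By contrast the ERG suffix keeps its initial [p] throughout — that segment must be underlying.
So the underlying form is /-be/, and voiced stops become voiceless after a vowel.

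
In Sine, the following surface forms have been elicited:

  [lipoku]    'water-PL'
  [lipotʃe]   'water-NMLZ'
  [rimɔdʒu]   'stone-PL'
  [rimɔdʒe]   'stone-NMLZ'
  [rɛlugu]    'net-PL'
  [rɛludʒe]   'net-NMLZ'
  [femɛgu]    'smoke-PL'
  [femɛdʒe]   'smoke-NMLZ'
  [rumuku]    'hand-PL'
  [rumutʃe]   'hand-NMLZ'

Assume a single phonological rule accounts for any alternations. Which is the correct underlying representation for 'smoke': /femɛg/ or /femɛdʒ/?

'smoke' shows [g] ~ [dʒ] at the end of the stem ([femɛgu] vs [femɛdʒe]).
But 'stone' keeps [dʒ] in both environments ([rimɔdʒu], [rimɔdʒe]), so there is no rule changing /dʒ/ to [g] before the PL suffix.
The underlying segment must be /g/; /k/ and /g/ become palato-alveolar [tʃ] and [dʒ] before a front vowel, yielding [dʒ] there.

/femɛg/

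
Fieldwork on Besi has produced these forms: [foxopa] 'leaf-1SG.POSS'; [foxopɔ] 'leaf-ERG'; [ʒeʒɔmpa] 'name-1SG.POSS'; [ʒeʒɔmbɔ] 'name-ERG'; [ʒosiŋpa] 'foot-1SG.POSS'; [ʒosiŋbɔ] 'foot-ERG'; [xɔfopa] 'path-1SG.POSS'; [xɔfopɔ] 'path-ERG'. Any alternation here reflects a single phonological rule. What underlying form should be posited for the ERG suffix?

/-bɔ/

The ERG morpheme has two allomorphs, [-bɔ] and [-pɔ].
By contrast the 1SG.POSS suffix keeps its initial [p] throughout — that segment must be underlying.
The ERG suffix is therefore /-bɔ/ underlyingly, with post-vocalic devoicing: voiced stops become voiceless after a vowel.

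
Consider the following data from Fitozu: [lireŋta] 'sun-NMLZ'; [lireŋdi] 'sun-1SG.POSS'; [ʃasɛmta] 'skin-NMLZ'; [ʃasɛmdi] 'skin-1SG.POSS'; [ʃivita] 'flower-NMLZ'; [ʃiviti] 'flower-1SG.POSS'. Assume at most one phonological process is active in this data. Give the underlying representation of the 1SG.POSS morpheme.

The 1SG.POSS morpheme has two allomorphs, [-di] and [-ti].
By contrast the NMLZ suffix keeps its initial [t] throughout — that segment must be underlying.
So the underlying form is /-di/, and voiced stops become voiceless after a vowel.

/-di/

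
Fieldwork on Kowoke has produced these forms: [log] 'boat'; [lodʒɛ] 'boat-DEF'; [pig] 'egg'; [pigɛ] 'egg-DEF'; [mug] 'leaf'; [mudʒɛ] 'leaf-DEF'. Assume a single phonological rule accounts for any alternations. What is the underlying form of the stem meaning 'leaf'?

'leaf' shows [g] ~ [dʒ] at the end of the stem ([mug] vs [mudʒɛ]).
The stem 'egg' ([pig], [pigɛ]) shows [g] unchanged in both environments, so [g] cannot be basic with [dʒ] derived before the DEF suffix.
So /dʒ/ is underlying, and a rule of depalatalization — palato-alveolar /dʒ/ becomes [g] when no front vowel follows — gives [g].

/mudʒ/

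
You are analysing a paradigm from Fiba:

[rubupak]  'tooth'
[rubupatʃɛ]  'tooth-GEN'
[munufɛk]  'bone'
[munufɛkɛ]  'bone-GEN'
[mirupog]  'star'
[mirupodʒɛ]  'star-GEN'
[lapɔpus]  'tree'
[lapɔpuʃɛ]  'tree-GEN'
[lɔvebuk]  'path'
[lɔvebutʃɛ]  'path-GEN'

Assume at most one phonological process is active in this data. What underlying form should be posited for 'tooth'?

/rubupatʃ/

'tooth' shows [k] ~ [tʃ] at the end of the stem ([rubupak] vs [rubupatʃɛ]).
The stem 'bone' ([munufɛk], [munufɛkɛ]) shows [k] unchanged in both environments, so [k] cannot be basic with [tʃ] derived before the GEN suffix.
The alternation reflects depalatalization: palato-alveolar /tʃ/, /dʒ/ and /ʃ/ become [k], [g] and [s] when no front vowel follows. /tʃ/ is underlying.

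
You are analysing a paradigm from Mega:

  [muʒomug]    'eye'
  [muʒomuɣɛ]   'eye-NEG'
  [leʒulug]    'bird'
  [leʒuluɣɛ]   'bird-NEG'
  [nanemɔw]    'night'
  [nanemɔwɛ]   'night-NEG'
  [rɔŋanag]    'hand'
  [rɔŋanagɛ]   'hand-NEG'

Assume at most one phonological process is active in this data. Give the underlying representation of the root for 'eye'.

/muʒomuɣ/

The root 'eye' surfaces as [muʒomug] and [muʒomuɣɛ], with a stem-final [g] ~ [ɣ] alternation.
Compare 'hand', with invariant [g] in [rɔŋanag] and [rɔŋanagɛ]: an analysis with underlying /g/ and a rule producing [ɣ] before the NEG suffix would wrongly predict alternation here too.
The underlying segment must be /ɣ/; voiced fricatives become stops word-finally, yielding [g] there.
So 'eye' = /muʒomuɣ/.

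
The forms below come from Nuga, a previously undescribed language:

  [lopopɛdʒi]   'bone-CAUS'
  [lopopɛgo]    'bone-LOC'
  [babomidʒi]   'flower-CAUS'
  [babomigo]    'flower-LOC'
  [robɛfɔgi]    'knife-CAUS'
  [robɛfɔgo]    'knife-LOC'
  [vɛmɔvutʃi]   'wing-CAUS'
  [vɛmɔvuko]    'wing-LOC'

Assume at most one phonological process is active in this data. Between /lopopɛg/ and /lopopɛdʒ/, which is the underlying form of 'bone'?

/lopopɛdʒ/

'bone' shows [dʒ] ~ [g] at the end of the stem ([lopopɛdʒi] vs [lopopɛgo]).
Compare 'knife', with invariant [g] in [robɛfɔgi] and [robɛfɔgo]: an analysis with underlying /g/ and a rule producing [dʒ] before the CAUS suffix would wrongly predict alternation here too.
So /dʒ/ is underlying, and a rule of depalatalization — palato-alveolar /tʃ/ and /dʒ/ become [k] and [g] when no front vowel follows — gives [g].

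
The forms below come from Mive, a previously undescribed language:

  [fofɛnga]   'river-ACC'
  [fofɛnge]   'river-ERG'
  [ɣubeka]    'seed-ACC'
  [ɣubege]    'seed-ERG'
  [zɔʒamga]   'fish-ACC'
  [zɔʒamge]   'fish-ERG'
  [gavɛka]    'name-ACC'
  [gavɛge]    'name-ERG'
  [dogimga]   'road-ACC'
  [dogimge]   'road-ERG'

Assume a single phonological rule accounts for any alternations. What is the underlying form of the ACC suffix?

The ACC suffix surfaces as [-ga] and [-ka], depending on the final segment of the stem.
By contrast the ERG suffix keeps its initial [g] throughout — that segment must be underlying.
So the underlying form is /-ka/, and voiceless stops become voiced after a nasal.

/-ka/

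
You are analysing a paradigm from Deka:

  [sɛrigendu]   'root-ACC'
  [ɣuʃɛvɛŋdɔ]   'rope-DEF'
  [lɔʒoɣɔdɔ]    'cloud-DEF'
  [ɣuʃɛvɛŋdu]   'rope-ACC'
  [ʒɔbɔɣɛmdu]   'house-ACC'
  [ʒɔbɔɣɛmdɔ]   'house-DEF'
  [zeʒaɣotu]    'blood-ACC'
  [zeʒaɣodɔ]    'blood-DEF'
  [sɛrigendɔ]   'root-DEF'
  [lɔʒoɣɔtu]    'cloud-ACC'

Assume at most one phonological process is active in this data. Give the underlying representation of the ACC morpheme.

The ACC morpheme has two allomorphs, [-du] and [-tu].
By contrast the DEF suffix keeps its initial [d] throughout — that segment must be underlying.
The ACC suffix is therefore /-tu/ underlyingly, with post-nasal voicing: voiceless stops become voiced after a nasal.

/-tu/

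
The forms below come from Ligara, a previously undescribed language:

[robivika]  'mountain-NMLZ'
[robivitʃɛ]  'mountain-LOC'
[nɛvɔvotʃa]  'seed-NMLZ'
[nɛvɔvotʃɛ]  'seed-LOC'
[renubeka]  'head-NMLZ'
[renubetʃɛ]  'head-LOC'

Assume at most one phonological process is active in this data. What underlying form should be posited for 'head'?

The root 'head' surfaces as [renubeka] and [renubetʃɛ], with a stem-final [k] ~ [tʃ] alternation.
But 'seed' keeps [tʃ] in both environments ([nɛvɔvotʃa], [nɛvɔvotʃɛ]), so there is no rule changing /tʃ/ to [k] before the NMLZ suffix.
So /k/ is underlying, and a rule of palatalization before a front vowel — /k/ becomes palato-alveolar [tʃ] before a front vowel — gives [tʃ].

/renubek/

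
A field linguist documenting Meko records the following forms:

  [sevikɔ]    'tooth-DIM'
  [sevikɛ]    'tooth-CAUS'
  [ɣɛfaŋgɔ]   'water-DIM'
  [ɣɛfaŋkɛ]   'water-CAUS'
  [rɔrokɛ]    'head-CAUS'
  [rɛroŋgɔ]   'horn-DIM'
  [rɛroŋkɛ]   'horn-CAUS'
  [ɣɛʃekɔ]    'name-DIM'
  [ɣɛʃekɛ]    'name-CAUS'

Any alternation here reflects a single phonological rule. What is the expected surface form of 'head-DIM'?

The DIM morpheme has two allomorphs, [-gɔ] and [-kɔ].
The CAUS suffix, which begins with [k], is invariant after every stem; so [k] is not altered by any rule here.
The DIM suffix is therefore /-gɔ/ underlyingly, with post-vocalic devoicing: voiced stops become voiceless after a vowel.
After 'head', which ends in a vowel, the suffix surfaces as [-kɔ], giving [rɔrokɔ].

[rɔrokɔ]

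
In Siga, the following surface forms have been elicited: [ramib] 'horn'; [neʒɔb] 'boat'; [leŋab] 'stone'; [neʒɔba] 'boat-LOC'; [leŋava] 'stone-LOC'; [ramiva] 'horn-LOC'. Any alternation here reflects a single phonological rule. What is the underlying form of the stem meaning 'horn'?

In [ramib] and [ramiva] the final segment of 'horn' alternates: [b] ~ [v].
If /b/ were underlying and a rule turned it into [v] before the LOC suffix, 'boat' would also alternate; but it has [b] in both [neʒɔb] and [neʒɔba].
So /v/ is underlying, and a rule of word-final hardening — voiced fricatives become stops word-finally — gives [b].
The underlying form of 'horn' is therefore /ramiv/.

/ramiv/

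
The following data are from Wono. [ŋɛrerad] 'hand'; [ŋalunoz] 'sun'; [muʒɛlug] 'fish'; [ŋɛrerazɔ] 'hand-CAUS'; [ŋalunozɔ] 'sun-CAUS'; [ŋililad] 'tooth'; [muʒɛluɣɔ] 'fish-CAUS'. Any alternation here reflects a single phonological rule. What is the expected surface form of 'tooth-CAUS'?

[ŋililazɔ]

In [ŋɛrerazɔ] and [ŋɛrerad] the final segment of 'hand' alternates: [z] ~ [d].
But 'sun' keeps [z] in both environments ([ŋalunozɔ], [ŋalunoz]), so there is no rule changing /z/ to [d] in isolation.
The alternation reflects intervocalic spirantization: voiced stops become fricatives between vowels. /d/ is underlying.
The one attested form of 'tooth', [ŋililad], shows underlying /ŋililad/. Applying the same rule between vowels gives [ŋililazɔ].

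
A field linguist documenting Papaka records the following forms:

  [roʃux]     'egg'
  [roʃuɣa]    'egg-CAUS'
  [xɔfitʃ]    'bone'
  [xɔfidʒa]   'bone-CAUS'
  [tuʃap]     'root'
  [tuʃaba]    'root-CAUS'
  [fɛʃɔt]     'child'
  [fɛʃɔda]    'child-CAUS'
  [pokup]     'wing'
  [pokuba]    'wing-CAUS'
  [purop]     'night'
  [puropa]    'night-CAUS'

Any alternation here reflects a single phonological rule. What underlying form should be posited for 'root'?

/tuʃab/

The stem for 'root' ends in [p] in [tuʃap] but [b] in [tuʃaba].
The stem 'night' ([purop], [puropa]) shows [p] unchanged in both environments, so [p] cannot be basic with [b] derived before the CAUS suffix.
Therefore /b/ is basic and [p] is derived by word-final obstruent devoicing (voiced obstruents become voiceless word-finally).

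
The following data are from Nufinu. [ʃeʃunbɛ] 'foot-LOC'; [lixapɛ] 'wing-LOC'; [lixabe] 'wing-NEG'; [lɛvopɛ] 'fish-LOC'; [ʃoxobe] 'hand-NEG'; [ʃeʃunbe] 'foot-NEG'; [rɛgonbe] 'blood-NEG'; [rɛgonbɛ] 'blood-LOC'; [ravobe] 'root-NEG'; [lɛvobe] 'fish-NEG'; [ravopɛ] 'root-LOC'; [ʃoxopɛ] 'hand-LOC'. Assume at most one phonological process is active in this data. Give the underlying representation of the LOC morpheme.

The LOC suffix surfaces as [-bɛ] and [-pɛ], depending on the final segment of the stem.
The NEG suffix, which begins with [b], is invariant after every stem; so [b] is not altered by any rule here.
So the underlying form is /-pɛ/, and voiceless stops become voiced after a nasal.

/-pɛ/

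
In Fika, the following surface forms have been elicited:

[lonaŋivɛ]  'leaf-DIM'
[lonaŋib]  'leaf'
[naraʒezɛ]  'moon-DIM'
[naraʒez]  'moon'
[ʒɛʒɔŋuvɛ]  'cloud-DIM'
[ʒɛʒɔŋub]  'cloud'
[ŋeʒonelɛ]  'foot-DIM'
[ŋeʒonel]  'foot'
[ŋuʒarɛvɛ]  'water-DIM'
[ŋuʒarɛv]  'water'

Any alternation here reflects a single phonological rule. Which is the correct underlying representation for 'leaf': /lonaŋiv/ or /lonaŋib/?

/lonaŋib/

In [lonaŋivɛ] and [lonaŋib] the final segment of 'leaf' alternates: [v] ~ [b].
But 'water' keeps [v] in both environments ([ŋuʒarɛvɛ], [ŋuʒarɛv]), so there is no rule changing /v/ to [b] in isolation.
Therefore /b/ is basic and [v] is derived by intervocalic spirantization (voiced stops become fricatives between vowels).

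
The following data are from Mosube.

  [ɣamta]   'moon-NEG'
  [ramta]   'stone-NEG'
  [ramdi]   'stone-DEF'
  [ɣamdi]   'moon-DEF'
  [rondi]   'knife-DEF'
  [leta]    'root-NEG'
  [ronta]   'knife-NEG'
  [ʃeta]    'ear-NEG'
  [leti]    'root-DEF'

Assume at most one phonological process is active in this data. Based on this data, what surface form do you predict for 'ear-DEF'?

The DEF suffix surfaces as [-di] and [-ti], depending on the final segment of the stem.
By contrast the NEG suffix keeps its initial [t] throughout — that segment must be underlying.
The DEF suffix is therefore /-di/ underlyingly, with post-vocalic devoicing: voiced stops become voiceless after a vowel.
After 'ear', which ends in a vowel, the suffix surfaces as [-ti], giving [ʃeti].

[ʃeti]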